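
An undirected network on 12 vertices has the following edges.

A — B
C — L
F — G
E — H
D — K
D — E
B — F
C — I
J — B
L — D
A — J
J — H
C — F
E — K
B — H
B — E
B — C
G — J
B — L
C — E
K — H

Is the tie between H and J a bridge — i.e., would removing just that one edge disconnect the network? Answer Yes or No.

No

Even without that edge, H still reaches J via H – B – J, so the network stays connected. Not a bridge.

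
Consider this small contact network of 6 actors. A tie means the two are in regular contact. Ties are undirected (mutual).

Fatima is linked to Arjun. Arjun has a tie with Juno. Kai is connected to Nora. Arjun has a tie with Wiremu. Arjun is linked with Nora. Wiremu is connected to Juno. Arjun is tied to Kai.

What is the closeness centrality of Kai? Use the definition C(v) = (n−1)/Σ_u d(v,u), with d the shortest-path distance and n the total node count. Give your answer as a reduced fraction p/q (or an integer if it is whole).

Distances from Kai: Arjun:1, Fatima:2, Juno:2, Nora:1, Wiremu:2. Sum = 8.
n = 6, so closeness = 5/8.

5/8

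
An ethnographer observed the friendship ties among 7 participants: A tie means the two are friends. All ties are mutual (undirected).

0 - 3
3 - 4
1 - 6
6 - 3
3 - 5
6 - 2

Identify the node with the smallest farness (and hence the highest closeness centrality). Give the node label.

Farness (sum of distances to all others) for each node — 0:13, 1:14, 2:14, 3:8, 4:13, 5:13, 6:9.
The smallest farness is 8, for 3, so 3 has the highest closeness.

3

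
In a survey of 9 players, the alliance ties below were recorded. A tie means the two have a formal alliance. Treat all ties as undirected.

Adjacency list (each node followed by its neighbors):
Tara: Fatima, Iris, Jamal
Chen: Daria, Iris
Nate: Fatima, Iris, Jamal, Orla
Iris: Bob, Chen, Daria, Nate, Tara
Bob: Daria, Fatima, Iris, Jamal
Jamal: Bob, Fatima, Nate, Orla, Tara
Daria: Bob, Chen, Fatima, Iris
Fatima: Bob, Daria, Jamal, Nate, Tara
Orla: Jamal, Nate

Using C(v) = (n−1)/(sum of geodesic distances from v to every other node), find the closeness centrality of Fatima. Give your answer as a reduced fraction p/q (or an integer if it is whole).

Distances from Fatima: Bob:1, Chen:2, Daria:1, Iris:2, Jamal:1, Nate:1, Orla:2, Tara:1. Sum = 11.
n = 9, so closeness = 8/11.

8/11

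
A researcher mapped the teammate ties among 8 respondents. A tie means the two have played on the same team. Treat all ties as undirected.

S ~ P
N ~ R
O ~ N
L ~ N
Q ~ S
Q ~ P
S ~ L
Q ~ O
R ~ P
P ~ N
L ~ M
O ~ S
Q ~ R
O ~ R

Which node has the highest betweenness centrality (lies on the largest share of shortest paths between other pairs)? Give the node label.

L

Unnormalized betweenness of each node: L:19/3, M:0, N:17/4, O:1, P:1, Q:7/12, R:7/12, S:17/4.
L has the largest value, 19/3, making it the main broker — the node through which the most shortest paths run.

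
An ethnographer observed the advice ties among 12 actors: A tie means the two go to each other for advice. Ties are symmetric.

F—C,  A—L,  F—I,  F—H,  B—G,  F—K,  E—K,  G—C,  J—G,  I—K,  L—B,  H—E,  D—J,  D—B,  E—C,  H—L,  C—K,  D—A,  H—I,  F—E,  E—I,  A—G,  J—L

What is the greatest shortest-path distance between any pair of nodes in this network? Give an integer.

4

Eccentricity of each node (its greatest distance to any other): A:3, B:3, C:3, D:4, E:4, F:4, G:3, H:3, I:4, J:3, K:4, L:3.
The maximum eccentricity is 4, realized for instance by the pair F–D via F – H – L – J – D. So the diameter is 4.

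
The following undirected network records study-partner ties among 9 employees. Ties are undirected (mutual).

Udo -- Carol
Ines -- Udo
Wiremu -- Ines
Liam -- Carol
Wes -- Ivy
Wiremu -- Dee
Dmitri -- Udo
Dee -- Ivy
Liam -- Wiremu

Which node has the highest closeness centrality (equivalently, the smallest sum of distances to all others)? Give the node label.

Farness (sum of distances to all others) for each node — Carol:20, Dee:18, Dmitri:26, Ines:17, Ivy:23, Liam:18, Udo:19, Wes:30, Wiremu:15.
The smallest farness is 15, for Wiremu, so Wiremu has the highest closeness.

Wiremu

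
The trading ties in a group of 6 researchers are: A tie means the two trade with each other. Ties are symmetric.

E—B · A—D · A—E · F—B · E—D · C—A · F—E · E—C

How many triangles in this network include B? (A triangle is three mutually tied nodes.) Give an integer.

1

B's neighbors: E and F.
Neighbor pairs that are themselves tied: B–E–F. Each forms one triangle with B, for 1 in total.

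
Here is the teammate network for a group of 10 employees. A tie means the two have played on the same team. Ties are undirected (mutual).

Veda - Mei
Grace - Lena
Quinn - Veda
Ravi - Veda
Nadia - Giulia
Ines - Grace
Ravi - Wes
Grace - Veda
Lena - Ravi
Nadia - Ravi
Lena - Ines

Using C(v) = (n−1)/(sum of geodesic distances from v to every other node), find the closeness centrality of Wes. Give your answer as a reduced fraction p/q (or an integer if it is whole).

Distances from Wes: Giulia:3, Grace:3, Ines:3, Lena:2, Mei:3, Nadia:2, Quinn:3, Ravi:1, Veda:2. Sum = 22.
n = 10, so closeness = 9/22.

9/22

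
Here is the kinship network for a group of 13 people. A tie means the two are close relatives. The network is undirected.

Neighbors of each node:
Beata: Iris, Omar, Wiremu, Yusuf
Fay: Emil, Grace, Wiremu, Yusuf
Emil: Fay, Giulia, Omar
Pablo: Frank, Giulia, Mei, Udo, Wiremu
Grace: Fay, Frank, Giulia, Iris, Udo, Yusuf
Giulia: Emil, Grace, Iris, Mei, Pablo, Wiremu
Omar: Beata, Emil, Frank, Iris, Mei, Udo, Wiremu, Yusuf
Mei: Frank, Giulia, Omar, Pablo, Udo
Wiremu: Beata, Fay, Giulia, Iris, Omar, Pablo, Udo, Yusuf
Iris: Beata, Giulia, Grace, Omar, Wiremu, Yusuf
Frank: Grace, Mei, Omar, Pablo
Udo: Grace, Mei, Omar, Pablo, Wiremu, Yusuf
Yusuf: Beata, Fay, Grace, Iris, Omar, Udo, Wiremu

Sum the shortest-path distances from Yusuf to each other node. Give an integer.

17

Distances from Yusuf: Beata:1, Emil:2, Fay:1, Frank:2, Giulia:2, Grace:1, Iris:1, Mei:2, Omar:1, Pablo:2, Udo:1, Wiremu:1.
Sum = 1 + 2 + 1 + 2 + 2 + 1 + 1 + 2 + 1 + 2 + 1 + 1 = 17.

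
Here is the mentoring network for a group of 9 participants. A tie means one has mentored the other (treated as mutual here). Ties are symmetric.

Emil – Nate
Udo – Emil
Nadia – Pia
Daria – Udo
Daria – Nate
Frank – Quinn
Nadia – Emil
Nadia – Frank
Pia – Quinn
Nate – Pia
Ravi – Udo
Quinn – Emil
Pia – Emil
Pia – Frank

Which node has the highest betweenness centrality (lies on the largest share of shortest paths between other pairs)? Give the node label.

Unnormalized betweenness of each node: Daria:1, Emil:35/3, Frank:1/3, Nadia:1, Nate:23/6, Pia:5, Quinn:1, Ravi:0, Udo:49/6.
Emil has the largest value, 35/3, making it the main broker — the node through which the most shortest paths run.

Emil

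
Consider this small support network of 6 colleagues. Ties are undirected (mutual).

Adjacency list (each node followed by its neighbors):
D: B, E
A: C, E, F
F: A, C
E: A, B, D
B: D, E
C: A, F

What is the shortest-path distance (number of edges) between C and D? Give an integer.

3

One shortest route is C – A – E – D, which uses 3 edges, and at distance 2 from C we only reach {E}, which does not include D. So d(C,D) = 3.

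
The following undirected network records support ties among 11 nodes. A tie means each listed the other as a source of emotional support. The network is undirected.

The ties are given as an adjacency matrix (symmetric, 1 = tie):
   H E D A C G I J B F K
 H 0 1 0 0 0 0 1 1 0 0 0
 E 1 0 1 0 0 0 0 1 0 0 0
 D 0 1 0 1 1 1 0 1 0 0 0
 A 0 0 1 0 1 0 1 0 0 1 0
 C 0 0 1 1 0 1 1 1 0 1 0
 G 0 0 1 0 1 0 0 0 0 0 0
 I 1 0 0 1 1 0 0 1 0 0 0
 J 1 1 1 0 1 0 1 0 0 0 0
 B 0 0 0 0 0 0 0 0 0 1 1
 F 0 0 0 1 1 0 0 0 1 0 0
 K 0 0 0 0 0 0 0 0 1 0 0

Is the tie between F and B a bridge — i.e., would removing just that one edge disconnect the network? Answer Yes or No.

Yes

Without the F–B edge there is no alternate route between F and B, so the network disconnects. It is a bridge.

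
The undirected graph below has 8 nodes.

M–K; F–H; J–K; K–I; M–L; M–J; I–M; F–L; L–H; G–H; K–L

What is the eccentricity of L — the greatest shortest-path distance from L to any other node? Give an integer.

2

Distances from L: F:1, G:2, H:1, I:2, J:2, K:1, M:1.
The largest is 2 (to I, J, and G), so the eccentricity of L is 2.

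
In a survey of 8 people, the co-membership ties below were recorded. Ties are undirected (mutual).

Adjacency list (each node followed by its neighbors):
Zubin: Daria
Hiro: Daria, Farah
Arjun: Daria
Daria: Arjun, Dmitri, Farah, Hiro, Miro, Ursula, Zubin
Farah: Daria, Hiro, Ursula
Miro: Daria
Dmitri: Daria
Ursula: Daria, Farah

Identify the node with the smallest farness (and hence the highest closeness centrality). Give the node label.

Daria

Farness (sum of distances to all others) for each node — Arjun:13, Daria:7, Dmitri:13, Farah:11, Hiro:12, Miro:13, Ursula:12, Zubin:13.
The smallest farness is 7, for Daria, so Daria has the highest closeness.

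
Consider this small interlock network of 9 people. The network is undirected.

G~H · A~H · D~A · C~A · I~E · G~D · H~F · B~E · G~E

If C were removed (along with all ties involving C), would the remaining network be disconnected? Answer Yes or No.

No

Even without C, every remaining node can still reach every other (the residual graph is connected), so C is not a cut vertex.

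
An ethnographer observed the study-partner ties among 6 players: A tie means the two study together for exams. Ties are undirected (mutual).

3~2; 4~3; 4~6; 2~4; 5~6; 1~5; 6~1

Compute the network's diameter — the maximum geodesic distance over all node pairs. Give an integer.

Eccentricity of each node (its greatest distance to any other): 1:3, 2:3, 3:3, 4:2, 5:3, 6:2.
The maximum eccentricity is 3, realized for instance by the pair 1–2 via 1 – 6 – 4 – 2. So the diameter is 3.

3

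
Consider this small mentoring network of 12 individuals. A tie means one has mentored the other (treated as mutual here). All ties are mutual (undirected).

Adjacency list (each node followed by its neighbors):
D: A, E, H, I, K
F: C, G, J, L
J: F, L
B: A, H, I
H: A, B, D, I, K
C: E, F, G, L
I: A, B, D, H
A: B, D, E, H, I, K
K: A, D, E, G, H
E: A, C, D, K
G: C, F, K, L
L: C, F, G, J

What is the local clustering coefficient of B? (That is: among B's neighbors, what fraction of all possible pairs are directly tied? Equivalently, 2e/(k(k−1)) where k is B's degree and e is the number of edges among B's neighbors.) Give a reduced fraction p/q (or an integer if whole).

1

B's neighbors: A, H, and I (k = 3).
Possible neighbor pairs: C(3,2) = 3. Edges among them: A–H, A–I, H–I → e = 3.
Clustering(B) = 3/3 = 1.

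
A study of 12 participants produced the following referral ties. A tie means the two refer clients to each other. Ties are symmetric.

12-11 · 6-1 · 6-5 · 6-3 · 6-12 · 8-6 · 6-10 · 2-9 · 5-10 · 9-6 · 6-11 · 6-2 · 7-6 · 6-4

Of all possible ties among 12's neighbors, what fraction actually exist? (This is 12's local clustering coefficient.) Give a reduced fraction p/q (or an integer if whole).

1

12's neighbors: 6 and 11 (k = 2).
Possible neighbor pairs: C(2,2) = 1. Edges among them: 6–11 → e = 1.
Clustering(12) = 1/1.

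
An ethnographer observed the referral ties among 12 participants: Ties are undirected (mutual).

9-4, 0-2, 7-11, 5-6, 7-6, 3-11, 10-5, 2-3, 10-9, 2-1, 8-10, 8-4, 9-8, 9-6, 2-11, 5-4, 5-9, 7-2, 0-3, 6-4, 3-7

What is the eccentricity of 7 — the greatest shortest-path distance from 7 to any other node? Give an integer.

Distances from 7: 0:2, 1:2, 2:1, 3:1, 4:2, 5:2, 6:1, 8:3, 9:2, 10:3, 11:1.
The largest is 3 (to 10 and 8), so the eccentricity of 7 is 3.

3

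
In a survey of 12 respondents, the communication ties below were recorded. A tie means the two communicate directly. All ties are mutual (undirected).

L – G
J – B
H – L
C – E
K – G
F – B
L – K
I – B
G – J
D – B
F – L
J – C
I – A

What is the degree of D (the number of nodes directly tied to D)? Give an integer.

D is directly tied to B. That is 1 neighbor, so the degree of D is 1.

1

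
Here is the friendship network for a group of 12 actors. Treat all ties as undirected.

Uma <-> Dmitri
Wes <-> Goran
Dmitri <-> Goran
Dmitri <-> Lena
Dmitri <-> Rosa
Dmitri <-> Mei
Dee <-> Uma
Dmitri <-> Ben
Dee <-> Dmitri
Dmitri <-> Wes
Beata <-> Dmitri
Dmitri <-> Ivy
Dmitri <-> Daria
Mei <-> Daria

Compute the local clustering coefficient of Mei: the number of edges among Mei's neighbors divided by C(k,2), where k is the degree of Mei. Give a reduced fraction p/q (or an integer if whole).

Mei's neighbors: Daria and Dmitri (k = 2).
Possible neighbor pairs: C(2,2) = 1. Edges among them: Daria–Dmitri → e = 1.
Clustering(Mei) = 1/1.

1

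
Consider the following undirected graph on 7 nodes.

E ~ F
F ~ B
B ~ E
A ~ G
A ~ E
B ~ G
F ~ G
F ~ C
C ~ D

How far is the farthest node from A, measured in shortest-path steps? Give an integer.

Distances from A: B:2, C:3, D:4, E:1, F:2, G:1.
The largest is 4 (to D), so the eccentricity of A is 4.

4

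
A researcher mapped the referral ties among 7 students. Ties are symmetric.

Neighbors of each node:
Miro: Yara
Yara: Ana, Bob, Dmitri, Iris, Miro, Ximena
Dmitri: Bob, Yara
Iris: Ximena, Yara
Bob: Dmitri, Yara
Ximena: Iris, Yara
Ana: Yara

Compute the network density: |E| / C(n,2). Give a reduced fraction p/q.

8/21

There are 8 edges and 7 nodes, so the maximum possible is C(7,2) = 21.
Density = 8/21.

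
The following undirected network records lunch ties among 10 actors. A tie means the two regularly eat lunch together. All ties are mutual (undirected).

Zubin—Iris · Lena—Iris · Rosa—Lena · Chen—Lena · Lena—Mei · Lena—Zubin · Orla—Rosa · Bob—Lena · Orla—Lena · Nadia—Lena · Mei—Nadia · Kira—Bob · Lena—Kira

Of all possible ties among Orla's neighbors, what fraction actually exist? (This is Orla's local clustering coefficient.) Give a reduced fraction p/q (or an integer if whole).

Orla's neighbors: Lena and Rosa (k = 2).
Possible neighbor pairs: C(2,2) = 1. Edges among them: Lena–Rosa → e = 1.
Clustering(Orla) = 1/1.

1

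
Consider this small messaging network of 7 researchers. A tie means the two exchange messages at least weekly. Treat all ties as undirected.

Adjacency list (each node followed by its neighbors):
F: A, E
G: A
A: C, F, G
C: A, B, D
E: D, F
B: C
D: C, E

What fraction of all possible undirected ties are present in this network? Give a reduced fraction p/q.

1/3

There are 7 edges and 7 nodes, so the maximum possible is C(7,2) = 21.
Density = 7/21 = 1/3.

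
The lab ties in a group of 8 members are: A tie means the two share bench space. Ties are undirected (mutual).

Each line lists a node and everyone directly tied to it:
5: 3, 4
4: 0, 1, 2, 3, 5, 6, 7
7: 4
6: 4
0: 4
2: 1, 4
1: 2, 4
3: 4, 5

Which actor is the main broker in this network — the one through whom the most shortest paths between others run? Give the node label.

4

Unnormalized betweenness of each node: 0:0, 1:0, 2:0, 3:0, 4:19, 5:0, 6:0, 7:0.
4 has the largest value, 19, making it the main broker — the node through which the most shortest paths run.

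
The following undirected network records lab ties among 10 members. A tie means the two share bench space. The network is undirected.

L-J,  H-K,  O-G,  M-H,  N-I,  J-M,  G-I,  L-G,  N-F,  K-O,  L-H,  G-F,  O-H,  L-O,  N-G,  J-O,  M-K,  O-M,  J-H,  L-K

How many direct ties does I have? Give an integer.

I is directly tied to G and N. That is 2 neighbors, so the degree of I is 2.

2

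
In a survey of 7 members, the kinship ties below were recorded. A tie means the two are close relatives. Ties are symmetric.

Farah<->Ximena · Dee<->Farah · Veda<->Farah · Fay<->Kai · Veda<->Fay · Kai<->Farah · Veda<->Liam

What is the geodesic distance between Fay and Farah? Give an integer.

2

One shortest route is Fay – Veda – Farah, which uses 2 edges, and Fay and Farah are not directly tied, so nothing shorter exists. So d(Fay,Farah) = 2.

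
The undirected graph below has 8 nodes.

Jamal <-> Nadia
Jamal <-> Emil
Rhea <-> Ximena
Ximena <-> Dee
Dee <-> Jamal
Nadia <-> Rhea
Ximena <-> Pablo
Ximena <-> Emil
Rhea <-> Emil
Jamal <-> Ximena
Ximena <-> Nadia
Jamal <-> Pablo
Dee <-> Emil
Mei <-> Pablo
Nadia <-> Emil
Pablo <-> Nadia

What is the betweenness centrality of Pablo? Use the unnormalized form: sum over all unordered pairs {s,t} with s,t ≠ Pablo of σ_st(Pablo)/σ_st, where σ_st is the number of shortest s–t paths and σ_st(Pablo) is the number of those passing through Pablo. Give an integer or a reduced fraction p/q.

6

Pairs whose geodesics pass through Pablo — Dee–Mei: 2/2; Nadia–Mei: 1; Jamal–Mei: 1; Ximena–Mei: 1; Rhea–Mei: 2/2; Mei–Emil: 3/3.
All other pairs contribute 0.
Summing the contributions gives betweenness(Pablo) = 6.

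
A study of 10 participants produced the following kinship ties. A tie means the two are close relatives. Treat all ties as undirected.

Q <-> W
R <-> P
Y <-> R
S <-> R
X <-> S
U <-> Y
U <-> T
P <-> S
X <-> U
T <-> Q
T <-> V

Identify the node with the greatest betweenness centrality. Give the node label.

U

Unnormalized betweenness of each node: P:0, Q:8, R:9/2, S:9/2, T:20, U:21, V:0, W:0, X:15/2, Y:15/2.
U has the largest value, 21, making it the main broker — the node through which the most shortest paths run.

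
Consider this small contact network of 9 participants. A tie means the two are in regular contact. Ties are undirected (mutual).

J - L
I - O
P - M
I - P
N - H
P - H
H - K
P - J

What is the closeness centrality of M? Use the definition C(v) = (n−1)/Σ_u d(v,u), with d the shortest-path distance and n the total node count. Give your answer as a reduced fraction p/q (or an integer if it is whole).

Distances from M: H:2, I:2, J:2, K:3, L:3, N:3, O:3, P:1. Sum = 19.
n = 9, so closeness = 8/19.

8/19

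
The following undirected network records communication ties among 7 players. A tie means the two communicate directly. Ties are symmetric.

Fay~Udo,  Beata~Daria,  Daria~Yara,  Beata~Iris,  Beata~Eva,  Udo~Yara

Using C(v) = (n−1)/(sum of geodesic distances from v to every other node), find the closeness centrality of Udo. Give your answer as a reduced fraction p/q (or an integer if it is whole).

2/5

Distances from Udo: Beata:3, Daria:2, Eva:4, Fay:1, Iris:4, Yara:1. Sum = 15.
n = 7, so closeness = 6/15 = 2/5.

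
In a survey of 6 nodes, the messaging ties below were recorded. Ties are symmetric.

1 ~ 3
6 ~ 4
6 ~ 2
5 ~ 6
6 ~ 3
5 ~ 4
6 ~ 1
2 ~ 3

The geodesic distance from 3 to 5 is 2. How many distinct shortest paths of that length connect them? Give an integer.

1

The shortest distance is 2, and the only length-2 path is 3–6–5. So there is exactly 1 shortest path.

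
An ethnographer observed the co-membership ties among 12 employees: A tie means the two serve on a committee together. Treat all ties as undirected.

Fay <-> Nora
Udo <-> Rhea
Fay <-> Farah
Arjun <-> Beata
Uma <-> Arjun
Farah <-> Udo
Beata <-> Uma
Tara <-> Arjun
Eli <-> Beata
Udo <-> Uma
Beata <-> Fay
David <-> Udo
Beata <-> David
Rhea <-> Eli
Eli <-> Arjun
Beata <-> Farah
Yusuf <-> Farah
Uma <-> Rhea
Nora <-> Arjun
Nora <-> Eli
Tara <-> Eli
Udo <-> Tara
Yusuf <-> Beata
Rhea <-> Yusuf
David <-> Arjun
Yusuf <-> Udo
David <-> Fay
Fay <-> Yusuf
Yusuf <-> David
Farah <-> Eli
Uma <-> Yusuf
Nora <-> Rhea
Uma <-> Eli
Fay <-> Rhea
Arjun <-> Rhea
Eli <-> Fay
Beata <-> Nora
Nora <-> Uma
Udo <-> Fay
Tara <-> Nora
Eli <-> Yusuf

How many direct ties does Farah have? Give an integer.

5

Farah is directly tied to Beata, Eli, Fay, Udo, and Yusuf. That is 5 neighbors, so the degree of Farah is 5.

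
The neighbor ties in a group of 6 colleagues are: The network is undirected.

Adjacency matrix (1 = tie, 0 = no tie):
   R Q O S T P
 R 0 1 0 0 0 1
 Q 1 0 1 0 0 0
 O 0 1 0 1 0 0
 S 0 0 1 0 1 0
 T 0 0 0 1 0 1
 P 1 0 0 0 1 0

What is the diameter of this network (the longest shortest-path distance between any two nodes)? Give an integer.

3

Eccentricity of each node (its greatest distance to any other): O:3, P:3, Q:3, R:3, S:3, T:3.
The maximum eccentricity is 3, realized for instance by the pair R–S via R – Q – O – S. So the diameter is 3.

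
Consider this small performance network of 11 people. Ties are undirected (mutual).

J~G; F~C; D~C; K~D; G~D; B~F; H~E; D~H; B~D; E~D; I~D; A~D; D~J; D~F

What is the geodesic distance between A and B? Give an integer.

2

One shortest route is A – D – B, which uses 2 edges, and A and B are not directly tied, so nothing shorter exists. So d(A,B) = 2.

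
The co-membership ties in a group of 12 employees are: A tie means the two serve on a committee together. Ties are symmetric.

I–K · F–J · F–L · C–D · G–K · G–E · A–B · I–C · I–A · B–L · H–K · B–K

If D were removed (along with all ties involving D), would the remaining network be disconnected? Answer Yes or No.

Even without D, every remaining node can still reach every other (the residual graph is connected), so D is not a cut vertex.

No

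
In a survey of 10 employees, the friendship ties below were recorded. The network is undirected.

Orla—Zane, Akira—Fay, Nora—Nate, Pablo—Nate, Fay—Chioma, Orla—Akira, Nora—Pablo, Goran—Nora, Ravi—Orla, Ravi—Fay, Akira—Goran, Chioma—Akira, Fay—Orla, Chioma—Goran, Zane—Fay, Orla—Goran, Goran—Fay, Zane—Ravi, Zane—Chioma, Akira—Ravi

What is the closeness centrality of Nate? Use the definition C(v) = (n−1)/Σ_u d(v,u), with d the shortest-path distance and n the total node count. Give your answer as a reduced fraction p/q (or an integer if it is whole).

Distances from Nate: Akira:3, Chioma:3, Fay:3, Goran:2, Nora:1, Orla:3, Pablo:1, Ravi:4, Zane:4. Sum = 24.
n = 10, so closeness = 9/24 = 3/8.

3/8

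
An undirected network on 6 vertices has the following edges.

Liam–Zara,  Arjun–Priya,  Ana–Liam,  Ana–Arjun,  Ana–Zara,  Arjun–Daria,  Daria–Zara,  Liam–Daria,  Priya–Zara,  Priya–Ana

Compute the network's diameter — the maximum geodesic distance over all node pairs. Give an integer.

Eccentricity of each node (its greatest distance to any other): Ana:2, Arjun:2, Daria:2, Liam:2, Priya:2, Zara:2.
The maximum eccentricity is 2, realized for instance by the pair Zara–Arjun via Zara – Ana – Arjun. So the diameter is 2.

2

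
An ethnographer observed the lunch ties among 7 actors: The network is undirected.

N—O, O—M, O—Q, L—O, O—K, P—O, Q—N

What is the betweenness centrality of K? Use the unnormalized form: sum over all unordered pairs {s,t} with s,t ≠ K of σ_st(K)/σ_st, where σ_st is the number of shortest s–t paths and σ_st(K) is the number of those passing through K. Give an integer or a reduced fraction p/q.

No shortest path between any pair of other nodes passes through K.
Summing the contributions gives betweenness(K) = 0.

0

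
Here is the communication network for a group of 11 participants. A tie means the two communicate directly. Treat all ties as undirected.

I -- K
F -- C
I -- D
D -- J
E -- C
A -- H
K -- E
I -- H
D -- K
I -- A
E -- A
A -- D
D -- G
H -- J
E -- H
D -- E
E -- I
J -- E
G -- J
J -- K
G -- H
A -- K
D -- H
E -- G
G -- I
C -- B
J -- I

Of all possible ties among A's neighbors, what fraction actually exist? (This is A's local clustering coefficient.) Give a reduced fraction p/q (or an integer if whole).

A's neighbors: D, E, H, I, and K (k = 5).
Possible neighbor pairs: C(5,2) = 10. Edges among them: D–E, D–H, D–I, D–K, E–H, E–I, E–K, H–I, I–K → e = 9.
Clustering(A) = 9/10.

9/10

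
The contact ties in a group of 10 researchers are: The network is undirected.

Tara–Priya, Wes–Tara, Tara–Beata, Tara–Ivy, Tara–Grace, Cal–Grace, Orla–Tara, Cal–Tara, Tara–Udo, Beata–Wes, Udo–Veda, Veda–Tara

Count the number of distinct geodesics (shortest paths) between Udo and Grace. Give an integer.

1

The shortest distance is 2, and the only length-2 path is Udo–Tara–Grace. So there is exactly 1 shortest path.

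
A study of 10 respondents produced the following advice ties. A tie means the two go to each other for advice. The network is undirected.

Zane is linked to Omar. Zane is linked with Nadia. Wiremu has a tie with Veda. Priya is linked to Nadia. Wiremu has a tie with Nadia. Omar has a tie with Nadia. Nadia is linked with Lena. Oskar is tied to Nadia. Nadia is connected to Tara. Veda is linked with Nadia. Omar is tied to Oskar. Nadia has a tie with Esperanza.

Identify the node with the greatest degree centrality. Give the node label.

Nadia

Degrees — Esperanza:1, Lena:1, Nadia:9, Omar:3, Oskar:2, Priya:1, Tara:1, Veda:2, Wiremu:2, Zane:2.
The maximum is 9, attained only by Nadia.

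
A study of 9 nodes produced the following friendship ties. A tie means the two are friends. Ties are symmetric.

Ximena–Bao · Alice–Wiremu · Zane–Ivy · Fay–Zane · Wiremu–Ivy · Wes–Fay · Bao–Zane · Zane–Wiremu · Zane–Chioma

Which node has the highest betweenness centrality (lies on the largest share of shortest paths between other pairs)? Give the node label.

Zane

Unnormalized betweenness of each node: Alice:0, Bao:7, Chioma:0, Fay:7, Ivy:0, Wes:0, Wiremu:7, Ximena:0, Zane:23.
Zane has the largest value, 23, making it the main broker — the node through which the most shortest paths run.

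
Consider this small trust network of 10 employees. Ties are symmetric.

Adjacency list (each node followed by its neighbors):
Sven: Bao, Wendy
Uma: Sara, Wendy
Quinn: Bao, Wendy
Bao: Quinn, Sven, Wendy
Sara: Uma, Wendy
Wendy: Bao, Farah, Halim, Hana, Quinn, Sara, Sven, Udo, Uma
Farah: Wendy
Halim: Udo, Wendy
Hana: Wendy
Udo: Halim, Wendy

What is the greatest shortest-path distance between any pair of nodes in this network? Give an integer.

2

Eccentricity of each node (its greatest distance to any other): Bao:2, Farah:2, Halim:2, Hana:2, Quinn:2, Sara:2, Sven:2, Udo:2, Uma:2, Wendy:1.
The maximum eccentricity is 2, realized for instance by the pair Sven–Halim via Sven – Wendy – Halim. So the diameter is 2.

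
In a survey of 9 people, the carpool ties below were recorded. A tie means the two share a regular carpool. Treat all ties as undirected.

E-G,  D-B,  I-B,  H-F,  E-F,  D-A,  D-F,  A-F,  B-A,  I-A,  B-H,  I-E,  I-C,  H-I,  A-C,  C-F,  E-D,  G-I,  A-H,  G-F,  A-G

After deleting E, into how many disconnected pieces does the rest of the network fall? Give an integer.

1

E's neighbors (D, F, G, and I) remain reachable from one another through other ties, so the rest of the network stays in one piece.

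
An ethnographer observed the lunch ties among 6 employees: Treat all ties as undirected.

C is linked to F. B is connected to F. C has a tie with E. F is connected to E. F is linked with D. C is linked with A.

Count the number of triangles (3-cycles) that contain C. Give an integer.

1

C's neighbors: A, E, and F.
Neighbor pairs that are themselves tied: C–E–F. Each forms one triangle with C, for 1 in total.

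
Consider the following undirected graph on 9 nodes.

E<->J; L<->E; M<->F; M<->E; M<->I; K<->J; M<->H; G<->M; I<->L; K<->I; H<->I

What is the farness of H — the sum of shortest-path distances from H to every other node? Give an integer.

15

Distances from H: E:2, F:2, G:2, I:1, J:3, K:2, L:2, M:1.
Sum = 2 + 2 + 2 + 1 + 3 + 2 + 2 + 1 = 15.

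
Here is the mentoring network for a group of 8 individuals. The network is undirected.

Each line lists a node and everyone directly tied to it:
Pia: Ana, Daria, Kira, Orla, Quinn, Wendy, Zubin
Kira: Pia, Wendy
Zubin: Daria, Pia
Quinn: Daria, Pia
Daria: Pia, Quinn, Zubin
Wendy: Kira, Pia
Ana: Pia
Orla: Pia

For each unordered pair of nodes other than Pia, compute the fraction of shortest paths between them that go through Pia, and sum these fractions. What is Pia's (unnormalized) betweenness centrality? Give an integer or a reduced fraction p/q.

35/2

Pairs whose geodesics pass through Pia — Zubin–Quinn: 1/2; Zubin–Orla: 1; Zubin–Wendy: 1; Zubin–Ana: 1; Zubin–Kira: 1; Quinn–Orla: 1; Quinn–Wendy: 1; Quinn–Ana: 1; Quinn–Kira: 1; Orla–Wendy: 1; Orla–Ana: 1; Orla–Kira: 1; Orla–Daria: 1; Wendy–Ana: 1 … (+4 more pairs).
All other pairs contribute 0.
Summing the contributions gives betweenness(Pia) = 35/2.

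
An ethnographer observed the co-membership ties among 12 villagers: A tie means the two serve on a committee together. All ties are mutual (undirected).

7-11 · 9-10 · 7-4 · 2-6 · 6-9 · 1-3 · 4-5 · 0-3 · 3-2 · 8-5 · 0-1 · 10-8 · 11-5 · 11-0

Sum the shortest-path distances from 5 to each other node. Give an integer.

26

Distances from 5: 0:2, 1:3, 2:4, 3:3, 4:1, 6:4, 7:2, 8:1, 9:3, 10:2, 11:1.
Sum = 2 + 3 + 4 + 3 + 1 + 4 + 2 + 1 + 3 + 2 + 1 = 26.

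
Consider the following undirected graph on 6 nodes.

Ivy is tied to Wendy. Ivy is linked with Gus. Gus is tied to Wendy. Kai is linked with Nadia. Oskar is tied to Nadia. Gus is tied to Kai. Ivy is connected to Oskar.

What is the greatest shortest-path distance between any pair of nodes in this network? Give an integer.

3

Eccentricity of each node (its greatest distance to any other): Gus:2, Ivy:2, Kai:2, Nadia:3, Oskar:2, Wendy:3.
The maximum eccentricity is 3, realized for instance by the pair Nadia–Wendy via Nadia – Oskar – Ivy – Wendy. So the diameter is 3.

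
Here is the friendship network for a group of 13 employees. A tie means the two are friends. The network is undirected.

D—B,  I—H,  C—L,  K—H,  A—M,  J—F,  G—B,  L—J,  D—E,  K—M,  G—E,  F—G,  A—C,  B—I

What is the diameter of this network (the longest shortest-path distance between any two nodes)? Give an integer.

6

Eccentricity of each node (its greatest distance to any other): A:6, B:5, C:6, D:6, E:6, F:5, G:5, H:5, I:5, J:5, K:5, L:5, M:6.
The maximum eccentricity is 6, realized for instance by the pair D–C via D – B – G – F – J – L – C. So the diameter is 6.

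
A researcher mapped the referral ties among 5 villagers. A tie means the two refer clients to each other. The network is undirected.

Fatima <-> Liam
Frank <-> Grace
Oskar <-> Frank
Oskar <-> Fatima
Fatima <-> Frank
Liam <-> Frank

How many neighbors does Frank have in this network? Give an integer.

Frank is directly tied to Fatima, Grace, Liam, and Oskar. That is 4 neighbors, so the degree of Frank is 4.

4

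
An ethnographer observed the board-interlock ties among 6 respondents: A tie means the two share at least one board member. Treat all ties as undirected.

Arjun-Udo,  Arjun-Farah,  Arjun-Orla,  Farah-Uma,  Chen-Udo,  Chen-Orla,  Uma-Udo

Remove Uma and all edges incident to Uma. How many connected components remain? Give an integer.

Uma's neighbors (Farah and Udo) remain reachable from one another through other ties, so the rest of the network stays in one piece.

1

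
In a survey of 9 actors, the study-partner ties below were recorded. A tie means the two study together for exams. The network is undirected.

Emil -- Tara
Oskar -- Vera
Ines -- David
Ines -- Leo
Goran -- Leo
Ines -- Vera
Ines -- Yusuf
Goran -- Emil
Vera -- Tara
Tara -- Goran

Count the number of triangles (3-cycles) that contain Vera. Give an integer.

0

Vera's neighbors are Ines, Oskar, and Tara, but none of them are tied to each other, so no triangle contains Vera.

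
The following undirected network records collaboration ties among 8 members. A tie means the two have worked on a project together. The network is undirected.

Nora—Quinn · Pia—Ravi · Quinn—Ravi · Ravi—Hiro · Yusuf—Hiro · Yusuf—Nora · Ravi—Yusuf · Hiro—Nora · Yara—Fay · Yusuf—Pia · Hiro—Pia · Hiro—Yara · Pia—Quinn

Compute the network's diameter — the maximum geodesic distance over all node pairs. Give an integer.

4

Eccentricity of each node (its greatest distance to any other): Fay:4, Hiro:2, Nora:3, Pia:3, Quinn:4, Ravi:3, Yara:3, Yusuf:3.
The maximum eccentricity is 4, realized for instance by the pair Quinn–Fay via Quinn – Ravi – Hiro – Yara – Fay. So the diameter is 4.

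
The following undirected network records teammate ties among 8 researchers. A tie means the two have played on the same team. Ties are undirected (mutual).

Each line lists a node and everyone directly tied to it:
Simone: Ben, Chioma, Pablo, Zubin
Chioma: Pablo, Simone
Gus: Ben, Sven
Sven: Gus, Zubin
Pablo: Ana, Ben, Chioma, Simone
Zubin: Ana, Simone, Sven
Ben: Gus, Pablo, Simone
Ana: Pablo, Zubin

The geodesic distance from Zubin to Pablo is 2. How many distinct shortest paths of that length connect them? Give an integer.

The shortest distance is 2. The length-2 paths are: Zubin–Simone–Pablo; Zubin–Ana–Pablo.
That gives 2 distinct shortest paths.

2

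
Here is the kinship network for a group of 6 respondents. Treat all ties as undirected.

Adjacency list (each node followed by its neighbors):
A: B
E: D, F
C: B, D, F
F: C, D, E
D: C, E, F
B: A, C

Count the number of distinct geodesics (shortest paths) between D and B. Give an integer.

The shortest distance is 2, and the only length-2 path is D–C–B. So there is exactly 1 shortest path.

1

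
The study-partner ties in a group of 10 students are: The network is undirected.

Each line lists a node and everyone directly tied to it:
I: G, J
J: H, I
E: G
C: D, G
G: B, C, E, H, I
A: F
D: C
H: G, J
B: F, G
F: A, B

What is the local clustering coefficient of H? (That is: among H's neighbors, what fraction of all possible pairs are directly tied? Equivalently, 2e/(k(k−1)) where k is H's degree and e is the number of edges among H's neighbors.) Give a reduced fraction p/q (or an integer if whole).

0

H's neighbors: G and J (k = 2).
Possible neighbor pairs: C(2,2) = 1. Edges among them: none → e = 0.
Clustering(H) = 0/1.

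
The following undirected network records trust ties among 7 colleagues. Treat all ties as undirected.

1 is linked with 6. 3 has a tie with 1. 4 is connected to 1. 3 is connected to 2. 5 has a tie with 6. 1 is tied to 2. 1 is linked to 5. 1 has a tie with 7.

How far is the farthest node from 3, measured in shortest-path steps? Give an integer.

Distances from 3: 1:1, 2:1, 4:2, 5:2, 6:2, 7:2.
The largest is 2 (to 6, 4, 5, and 7), so the eccentricity of 3 is 2.

2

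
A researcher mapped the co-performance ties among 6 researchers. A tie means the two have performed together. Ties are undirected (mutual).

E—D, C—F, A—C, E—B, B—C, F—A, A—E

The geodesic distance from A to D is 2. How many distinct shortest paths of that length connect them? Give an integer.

The shortest distance is 2, and the only length-2 path is A–E–D. So there is exactly 1 shortest path.

1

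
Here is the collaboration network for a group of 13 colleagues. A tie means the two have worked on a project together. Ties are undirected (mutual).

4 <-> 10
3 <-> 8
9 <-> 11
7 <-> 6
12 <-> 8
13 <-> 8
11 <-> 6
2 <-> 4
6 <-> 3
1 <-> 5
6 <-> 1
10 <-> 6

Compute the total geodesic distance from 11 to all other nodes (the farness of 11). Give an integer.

Distances from 11: 1:2, 2:4, 3:2, 4:3, 5:3, 6:1, 7:2, 8:3, 9:1, 10:2, 12:4, 13:4.
Sum = 2 + 4 + 2 + 3 + 3 + 1 + 2 + 3 + 1 + 2 + 4 + 4 = 31.

31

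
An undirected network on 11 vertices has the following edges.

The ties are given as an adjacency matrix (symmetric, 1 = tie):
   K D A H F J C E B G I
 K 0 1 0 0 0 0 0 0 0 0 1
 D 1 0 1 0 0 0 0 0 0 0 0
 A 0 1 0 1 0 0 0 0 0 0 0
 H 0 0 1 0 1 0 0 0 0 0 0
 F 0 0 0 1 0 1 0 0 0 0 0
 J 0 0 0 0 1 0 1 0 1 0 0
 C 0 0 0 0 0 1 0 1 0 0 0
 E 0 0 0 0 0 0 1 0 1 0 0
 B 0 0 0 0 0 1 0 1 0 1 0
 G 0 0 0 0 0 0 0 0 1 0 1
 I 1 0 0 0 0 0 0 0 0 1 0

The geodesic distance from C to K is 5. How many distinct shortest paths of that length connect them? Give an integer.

2

The shortest distance is 5. The length-5 paths are: C–J–B–G–I–K; C–E–B–G–I–K.
That gives 2 distinct shortest paths.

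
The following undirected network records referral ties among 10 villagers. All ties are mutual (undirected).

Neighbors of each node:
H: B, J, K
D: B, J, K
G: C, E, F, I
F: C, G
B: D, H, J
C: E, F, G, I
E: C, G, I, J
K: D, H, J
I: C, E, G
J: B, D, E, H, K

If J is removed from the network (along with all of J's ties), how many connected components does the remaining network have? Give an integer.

Without J, the remaining ties split the others into: {C, E, F, G, I}; {B, D, H, K}.
That's 2 separate components.

2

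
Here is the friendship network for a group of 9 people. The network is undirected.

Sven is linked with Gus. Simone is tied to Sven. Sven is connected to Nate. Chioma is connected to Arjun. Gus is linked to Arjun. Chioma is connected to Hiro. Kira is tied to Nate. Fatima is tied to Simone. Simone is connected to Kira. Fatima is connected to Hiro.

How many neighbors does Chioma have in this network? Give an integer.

Chioma is directly tied to Arjun and Hiro. That is 2 neighbors, so the degree of Chioma is 2.

2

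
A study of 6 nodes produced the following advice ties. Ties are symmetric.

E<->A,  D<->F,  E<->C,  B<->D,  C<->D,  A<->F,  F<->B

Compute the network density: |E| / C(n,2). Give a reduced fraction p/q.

There are 7 edges and 6 nodes, so the maximum possible is C(6,2) = 15.
Density = 7/15.

7/15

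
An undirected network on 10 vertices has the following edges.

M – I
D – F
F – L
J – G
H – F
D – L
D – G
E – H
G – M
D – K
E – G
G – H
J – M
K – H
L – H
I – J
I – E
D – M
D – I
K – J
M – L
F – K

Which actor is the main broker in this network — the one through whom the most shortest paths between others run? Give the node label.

D

Unnormalized betweenness of each node: D:19/4, E:5/4, F:7/12, G:3, H:9/2, I:7/4, J:19/12, K:2, L:5/4, M:7/3.
D has the largest value, 19/4, making it the main broker — the node through which the most shortest paths run.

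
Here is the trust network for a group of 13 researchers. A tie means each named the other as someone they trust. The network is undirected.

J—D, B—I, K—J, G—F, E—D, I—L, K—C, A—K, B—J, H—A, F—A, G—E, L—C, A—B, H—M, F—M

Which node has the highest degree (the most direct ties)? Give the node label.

Degrees — A:4, B:3, C:2, D:2, E:2, F:3, G:2, H:2, I:2, J:3, K:3, L:2, M:2.
The maximum is 4, attained only by A.

A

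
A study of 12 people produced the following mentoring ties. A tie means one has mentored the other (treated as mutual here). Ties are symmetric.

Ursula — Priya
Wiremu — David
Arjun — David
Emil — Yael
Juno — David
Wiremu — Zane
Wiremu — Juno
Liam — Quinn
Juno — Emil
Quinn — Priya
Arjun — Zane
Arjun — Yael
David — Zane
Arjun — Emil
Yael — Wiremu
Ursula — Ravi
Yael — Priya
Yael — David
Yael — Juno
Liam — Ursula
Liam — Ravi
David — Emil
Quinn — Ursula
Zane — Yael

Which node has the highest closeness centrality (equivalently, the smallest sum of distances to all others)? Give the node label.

Yael

Farness (sum of distances to all others) for each node — Arjun:24, David:22, Emil:24, Juno:24, Liam:32, Priya:19, Quinn:25, Ravi:33, Ursula:24, Wiremu:24, Yael:17, Zane:24.
The smallest farness is 17, for Yael, so Yael has the highest closeness.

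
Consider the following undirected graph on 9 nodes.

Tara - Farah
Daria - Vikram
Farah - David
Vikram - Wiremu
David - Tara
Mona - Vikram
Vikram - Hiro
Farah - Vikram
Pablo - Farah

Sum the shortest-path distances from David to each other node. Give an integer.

Distances from David: Daria:3, Farah:1, Hiro:3, Mona:3, Pablo:2, Tara:1, Vikram:2, Wiremu:3.
Sum = 3 + 1 + 3 + 3 + 2 + 1 + 2 + 3 = 18.

18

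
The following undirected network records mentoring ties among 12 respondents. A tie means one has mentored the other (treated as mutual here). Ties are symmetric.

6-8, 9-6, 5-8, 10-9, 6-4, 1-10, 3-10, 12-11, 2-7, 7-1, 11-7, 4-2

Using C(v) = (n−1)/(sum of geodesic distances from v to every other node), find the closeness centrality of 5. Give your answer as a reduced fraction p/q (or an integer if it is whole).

Distances from 5: 1:5, 2:4, 3:5, 4:3, 6:2, 7:5, 8:1, 9:3, 10:4, 11:6, 12:7. Sum = 45.
n = 12, so closeness = 11/45.

11/45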